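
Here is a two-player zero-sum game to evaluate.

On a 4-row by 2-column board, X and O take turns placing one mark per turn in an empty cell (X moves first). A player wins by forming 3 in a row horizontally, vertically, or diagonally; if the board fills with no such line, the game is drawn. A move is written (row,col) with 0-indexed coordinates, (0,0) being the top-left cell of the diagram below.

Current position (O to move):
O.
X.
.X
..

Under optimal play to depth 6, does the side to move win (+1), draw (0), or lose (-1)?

[O./X./.X/..] O move#1: (0,1):+0/OO/X./.X/..*, (1,1):+0/O./XO/.X/.., (2,0):-1/O./X./OX/.., (3,0):-1/O./X./.X/O., (3,1):+0/O./X./.X/.O
[OO/X./.X/..] X move#2: (1,1):+0/OO/XX/.X/..*, (2,0):+0/OO/X./XX/.., (3,0):+0/OO/X./.X/X., (3,1):+0/OO/X./.X/.X
[OO/XX/.X/..] O move#3: (2,0):-1/OO/XX/OX/.., (3,0):-1/OO/XX/.X/O., (3,1):+0/OO/XX/.X/.O*
[OO/XX/.X/.O] X move#4: (2,0):+0/OO/XX/XX/.O*, (3,0):+0/OO/XX/.X/XO
[OO/XX/XX/.O] O move#5: (3,0):+0/OO/XX/XX/OO*
[OO/XX/XX/OO] end (terminal +0, X#6); searched O./X./.X/.. to 6

value(O./X./.X/.., O) = 0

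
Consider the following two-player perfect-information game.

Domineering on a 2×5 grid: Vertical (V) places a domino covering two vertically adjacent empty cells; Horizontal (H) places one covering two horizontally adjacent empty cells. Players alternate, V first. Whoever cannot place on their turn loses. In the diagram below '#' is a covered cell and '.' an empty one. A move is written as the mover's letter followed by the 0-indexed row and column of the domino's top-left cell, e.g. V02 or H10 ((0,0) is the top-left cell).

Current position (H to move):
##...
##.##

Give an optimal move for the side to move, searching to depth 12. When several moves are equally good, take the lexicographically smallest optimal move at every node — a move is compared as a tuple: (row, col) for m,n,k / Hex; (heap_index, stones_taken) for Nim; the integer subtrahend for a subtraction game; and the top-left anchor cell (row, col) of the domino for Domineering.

ply 1, H at ##.../##.## | H02=+1→####./##.##*; H03=-1→##.##/##.##
ply 2: ####./##.## is terminal -1 (V); from ##.../##.## depth 12

H's best at [##.../##.##]: H02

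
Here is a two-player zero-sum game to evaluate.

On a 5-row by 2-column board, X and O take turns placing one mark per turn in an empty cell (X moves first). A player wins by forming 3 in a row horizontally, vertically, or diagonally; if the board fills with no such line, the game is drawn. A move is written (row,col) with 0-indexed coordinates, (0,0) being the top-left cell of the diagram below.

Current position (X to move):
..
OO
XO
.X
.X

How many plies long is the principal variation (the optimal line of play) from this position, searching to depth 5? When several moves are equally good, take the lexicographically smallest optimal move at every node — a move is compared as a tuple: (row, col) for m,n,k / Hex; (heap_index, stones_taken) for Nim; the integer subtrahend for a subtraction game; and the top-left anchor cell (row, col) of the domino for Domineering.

p1 X@[../OO/XO/.X/.X]: (0,0)[X./OO/XO/.X/.X]-1 (0,1)[.X/OO/XO/.X/.X]+0* (3,0)[../OO/XO/XX/.X]-1 (4,0)[../OO/XO/.X/XX]-1
p2 O@[.X/OO/XO/.X/.X]: (0,0)[OX/OO/XO/.X/.X]+0* (3,0)[.X/OO/XO/OX/.X]+0 (4,0)[.X/OO/XO/.X/OX]+0
p3 X@[OX/OO/XO/.X/.X]: (3,0)[OX/OO/XO/XX/.X]+0* (4,0)[OX/OO/XO/.X/XX]+0
p4 O@[OX/OO/XO/XX/.X]: (4,0)[OX/OO/XO/XX/OX]+0*
p5 X@[OX/OO/XO/XX/OX] terminal +0; root [../OO/XO/.X/.X] d5

PV length from [../OO/XO/.X/.X]: 4 plies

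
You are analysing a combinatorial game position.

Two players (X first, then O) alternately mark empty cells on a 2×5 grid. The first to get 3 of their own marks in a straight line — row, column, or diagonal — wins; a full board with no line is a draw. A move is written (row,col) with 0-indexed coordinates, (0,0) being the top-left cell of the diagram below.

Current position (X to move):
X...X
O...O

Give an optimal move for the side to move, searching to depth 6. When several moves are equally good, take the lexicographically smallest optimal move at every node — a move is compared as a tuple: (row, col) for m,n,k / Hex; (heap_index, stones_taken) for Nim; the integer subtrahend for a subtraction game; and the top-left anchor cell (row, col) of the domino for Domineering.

ply 1, X at X...X/O...O | (0,1)=+0→XX..X/O...O; (0,2)=+1→X.X.X/O...O*; (0,3)=+0→X..XX/O...O; (1,1)=+0→X...X/OX..O; (1,2)=+0→X...X/O.X.O; (1,3)=+0→X...X/O..XO
ply 2, O at X.X.X/O...O | (0,1)=-1→XOX.X/O...O*; (0,3)=-1→X.XOX/O...O; (1,1)=-1→X.X.X/OO..O; (1,2)=-1→X.X.X/O.O.O; (1,3)=-1→X.X.X/O..OO
ply 3, X at XOX.X/O...O | (0,3)=+1→XOXXX/O...O*; (1,1)=+0→XOX.X/OX..O; (1,2)=+0→XOX.X/O.X.O; (1,3)=+0→XOX.X/O..XO
ply 4: XOXXX/O...O is terminal -1 (O); from X...X/O...O depth 6

X's best at [X...X/O...O]: (0,2)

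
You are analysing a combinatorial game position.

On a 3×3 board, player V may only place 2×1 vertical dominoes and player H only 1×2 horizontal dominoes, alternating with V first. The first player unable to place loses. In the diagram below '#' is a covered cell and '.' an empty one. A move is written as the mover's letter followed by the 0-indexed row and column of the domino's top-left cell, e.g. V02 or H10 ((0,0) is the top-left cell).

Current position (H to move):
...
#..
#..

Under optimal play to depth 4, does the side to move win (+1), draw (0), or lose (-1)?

[.../#../#..] H move#1: H00:-1/##./#../#.., H01:-1/.##/#../#.., H11:+1/.../###/#..*, H21:-1/.../#../###
[.../###/#..] end (terminal -1, V#2); searched .../#../#.. to 4

value(.../#../#.., H) = +1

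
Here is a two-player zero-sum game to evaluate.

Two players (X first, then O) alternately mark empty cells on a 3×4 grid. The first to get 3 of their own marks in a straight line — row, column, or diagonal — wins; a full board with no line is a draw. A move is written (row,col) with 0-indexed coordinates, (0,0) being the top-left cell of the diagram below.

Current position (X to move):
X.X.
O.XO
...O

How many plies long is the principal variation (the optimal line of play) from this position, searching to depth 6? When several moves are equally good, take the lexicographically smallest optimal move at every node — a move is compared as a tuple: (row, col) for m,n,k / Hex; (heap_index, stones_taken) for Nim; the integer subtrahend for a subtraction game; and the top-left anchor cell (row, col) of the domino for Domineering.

p1 X@[X.X./O.XO/...O]: (0,1)[XXX./O.XO/...O]+1* (0,3)[X.XX/O.XO/...O]+1 (1,1)[X.X./OXXO/...O]-1 (2,0)[X.X./O.XO/X..O]-1 (2,1)[X.X./O.XO/.X.O]-1 (2,2)[X.X./O.XO/..XO]+1
p2 O@[XXX./O.XO/...O] terminal -1; root [X.X./O.XO/...O] d6

PV length from [X.X./O.XO/...O]: 1 ply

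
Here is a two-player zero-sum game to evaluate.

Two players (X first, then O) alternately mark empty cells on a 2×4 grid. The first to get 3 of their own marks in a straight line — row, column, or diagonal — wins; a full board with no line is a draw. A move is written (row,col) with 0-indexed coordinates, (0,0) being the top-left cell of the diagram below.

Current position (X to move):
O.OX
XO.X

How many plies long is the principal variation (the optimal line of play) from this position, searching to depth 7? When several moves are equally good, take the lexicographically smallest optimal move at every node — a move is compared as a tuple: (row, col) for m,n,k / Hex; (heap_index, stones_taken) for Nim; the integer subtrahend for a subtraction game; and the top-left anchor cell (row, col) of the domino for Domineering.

PV length from [O.OX/XO.X]: 2 plies

p1 X@[O.OX/XO.X]: (0,1)[OXOX/XO.X]+0* (1,2)[O.OX/XOXX]-1
p2 O@[OXOX/XO.X]: (1,2)[OXOX/XOOX]+0*
p3 X@[OXOX/XOOX] terminal +0; root [O.OX/XO.X] d7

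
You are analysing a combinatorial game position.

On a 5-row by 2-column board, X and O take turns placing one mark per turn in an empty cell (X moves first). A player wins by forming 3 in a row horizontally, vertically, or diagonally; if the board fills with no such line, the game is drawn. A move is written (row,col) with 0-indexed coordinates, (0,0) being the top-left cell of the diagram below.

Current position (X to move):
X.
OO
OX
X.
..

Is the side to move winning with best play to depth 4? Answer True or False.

X winning at [X./OO/OX/X./..]: False

[X./OO/OX/X./..] X move#1: (0,1):+0/XX/OO/OX/X./..*, (3,1):+0/X./OO/OX/XX/.., (4,0):+0/X./OO/OX/X./X., (4,1):+0/X./OO/OX/X./.X
[XX/OO/OX/X./..] O move#2: (3,1):+0/XX/OO/OX/XO/..*, (4,0):+0/XX/OO/OX/X./O., (4,1):+0/XX/OO/OX/X./.O
[XX/OO/OX/XO/..] X move#3: (4,0):+0/XX/OO/OX/XO/X.*, (4,1):+0/XX/OO/OX/XO/.X
[XX/OO/OX/XO/X.] O move#4: (4,1):+0/XX/OO/OX/XO/XO*
[XX/OO/OX/XO/XO] end (terminal +0, X#5); searched X./OO/OX/X./.. to 4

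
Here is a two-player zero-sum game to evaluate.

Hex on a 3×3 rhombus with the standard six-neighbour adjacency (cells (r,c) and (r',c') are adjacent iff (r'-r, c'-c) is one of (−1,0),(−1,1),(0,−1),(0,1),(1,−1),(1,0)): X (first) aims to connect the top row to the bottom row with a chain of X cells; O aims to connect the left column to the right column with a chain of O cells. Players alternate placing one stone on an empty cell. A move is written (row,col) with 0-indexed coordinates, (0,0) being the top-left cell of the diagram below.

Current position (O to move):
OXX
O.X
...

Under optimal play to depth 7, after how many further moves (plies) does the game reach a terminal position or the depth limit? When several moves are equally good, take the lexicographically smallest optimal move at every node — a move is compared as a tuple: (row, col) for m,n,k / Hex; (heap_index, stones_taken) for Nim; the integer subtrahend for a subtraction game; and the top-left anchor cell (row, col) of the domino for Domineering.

PV length from [OXX/O.X/...]: 4 plies

p1 O@[OXX/O.X/...]: (1,1)[OXX/OOX/...]-1* (2,0)[OXX/O.X/O..]-1 (2,1)[OXX/O.X/.O.]-1 (2,2)[OXX/O.X/..O]-1
p2 X@[OXX/OOX/...]: (2,0)[OXX/OOX/X..]+1* (2,1)[OXX/OOX/.X.]+1 (2,2)[OXX/OOX/..X]+1
p3 O@[OXX/OOX/X..]: (2,1)[OXX/OOX/XO.]-1* (2,2)[OXX/OOX/X.O]-1
p4 X@[OXX/OOX/XO.]: (2,2)[OXX/OOX/XOX]+1*
p5 O@[OXX/OOX/XOX] terminal -1; root [OXX/O.X/...] d7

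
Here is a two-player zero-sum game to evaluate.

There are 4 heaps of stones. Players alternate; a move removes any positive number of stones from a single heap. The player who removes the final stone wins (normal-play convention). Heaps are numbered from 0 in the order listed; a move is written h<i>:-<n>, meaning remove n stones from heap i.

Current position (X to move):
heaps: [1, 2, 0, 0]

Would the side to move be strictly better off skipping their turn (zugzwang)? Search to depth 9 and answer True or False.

p1 X@[(1,2,0,0)]: h0:-1[(0,2,0,0)]-1 h1:-1[(1,1,0,0)]+1* h1:-2[(1,0,0,0)]-1
p2 O@[(1,1,0,0)]: h0:-1[(0,1,0,0)]-1* h1:-1[(1,0,0,0)]-1
p3 X@[(0,1,0,0)]: h1:-1[(0,0,0,0)]+1*
p4 O@[(0,0,0,0)] terminal -1; root [(1,2,0,0)] d9
suppose X passes — search the same position with O to move:
pass> p1 O@[(1,2,0,0)]: h0:-1[(0,2,0,0)]-1 h1:-1[(1,1,0,0)]+1* h1:-2[(1,0,0,0)]-1
pass> p2 X@[(1,1,0,0)]: h0:-1[(0,1,0,0)]-1* h1:-1[(1,0,0,0)]-1
pass> p3 O@[(0,1,0,0)]: h1:-1[(0,0,0,0)]+1*
pass> p4 X@[(0,0,0,0)] terminal -1; root [(1,2,0,0)] d9
for X: play +1, pass -1

zugzwang((1,2,0,0), X) = False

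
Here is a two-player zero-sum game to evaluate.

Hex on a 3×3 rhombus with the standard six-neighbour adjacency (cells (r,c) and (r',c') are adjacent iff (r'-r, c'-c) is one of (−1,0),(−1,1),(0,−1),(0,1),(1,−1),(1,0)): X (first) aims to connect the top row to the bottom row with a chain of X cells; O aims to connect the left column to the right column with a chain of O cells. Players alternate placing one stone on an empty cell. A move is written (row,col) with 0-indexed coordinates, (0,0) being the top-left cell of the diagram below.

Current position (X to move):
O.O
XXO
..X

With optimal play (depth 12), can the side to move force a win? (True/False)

[O.O/XXO/..X] X move#1: (0,1):+1/OXO/XXO/..X*, (2,0):-1/O.O/XXO/X.X, (2,1):-1/O.O/XXO/.XX
[OXO/XXO/..X] O move#2: (2,0):-1/OXO/XXO/O.X*, (2,1):-1/OXO/XXO/.OX
[OXO/XXO/O.X] X move#3: (2,1):+1/OXO/XXO/OXX*
[OXO/XXO/OXX] end (terminal -1, O#4); searched O.O/XXO/..X to 12

X winning at [O.O/XXO/..X]: True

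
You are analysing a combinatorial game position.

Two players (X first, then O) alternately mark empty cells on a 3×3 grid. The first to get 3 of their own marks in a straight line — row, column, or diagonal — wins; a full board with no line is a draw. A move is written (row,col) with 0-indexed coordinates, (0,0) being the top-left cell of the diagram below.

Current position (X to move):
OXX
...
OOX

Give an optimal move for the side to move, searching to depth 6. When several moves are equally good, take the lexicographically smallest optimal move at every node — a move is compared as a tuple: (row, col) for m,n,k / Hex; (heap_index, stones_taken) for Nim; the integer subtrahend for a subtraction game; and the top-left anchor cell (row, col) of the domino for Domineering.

p1 X@[OXX/.../OOX]: (1,0)[OXX/X../OOX]+0 (1,1)[OXX/.X./OOX]-1 (1,2)[OXX/..X/OOX]+1*
p2 O@[OXX/..X/OOX] terminal -1; root [OXX/.../OOX] d6

X's best at [OXX/.../OOX]: (1,2)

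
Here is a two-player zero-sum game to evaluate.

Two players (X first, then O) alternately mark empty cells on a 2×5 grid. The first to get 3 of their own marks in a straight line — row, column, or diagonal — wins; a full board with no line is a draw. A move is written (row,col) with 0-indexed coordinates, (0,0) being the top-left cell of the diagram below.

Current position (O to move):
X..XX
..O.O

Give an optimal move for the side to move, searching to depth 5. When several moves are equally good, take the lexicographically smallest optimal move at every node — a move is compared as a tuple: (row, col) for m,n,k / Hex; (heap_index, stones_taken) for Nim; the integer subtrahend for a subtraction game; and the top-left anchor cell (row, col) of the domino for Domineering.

[X..XX/..O.O] O move#1: (0,1):-1/XO.XX/..O.O, (0,2):+0/X.OXX/..O.O, (1,0):-1/X..XX/O.O.O, (1,1):-1/X..XX/.OO.O, (1,3):+1/X..XX/..OOO*
[X..XX/..OOO] end (terminal -1, X#2); searched X..XX/..O.O to 5

O's best at [X..XX/..O.O]: (1,3)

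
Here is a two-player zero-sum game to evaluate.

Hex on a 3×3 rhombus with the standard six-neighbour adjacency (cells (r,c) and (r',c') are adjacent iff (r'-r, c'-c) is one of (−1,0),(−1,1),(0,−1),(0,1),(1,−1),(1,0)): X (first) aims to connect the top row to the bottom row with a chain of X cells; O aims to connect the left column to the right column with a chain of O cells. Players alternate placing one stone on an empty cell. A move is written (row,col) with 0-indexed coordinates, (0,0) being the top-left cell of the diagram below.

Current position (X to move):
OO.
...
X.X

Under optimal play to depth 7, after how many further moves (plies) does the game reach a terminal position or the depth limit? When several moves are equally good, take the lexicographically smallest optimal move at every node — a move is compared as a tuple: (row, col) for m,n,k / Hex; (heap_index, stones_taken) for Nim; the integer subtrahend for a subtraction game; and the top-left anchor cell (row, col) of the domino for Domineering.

PV length from [OO./.../X.X]: 3 plies

ply 1, X at OO./.../X.X | (0,2)=+1→OOX/.../X.X*; (1,0)=-1→OO./X../X.X; (1,1)=-1→OO./.X./X.X; (1,2)=-1→OO./..X/X.X; (2,1)=-1→OO./.../XXX
ply 2, O at OOX/.../X.X | (1,0)=-1→OOX/O../X.X*; (1,1)=-1→OOX/.O./X.X; (1,2)=-1→OOX/..O/X.X; (2,1)=-1→OOX/.../XOX
ply 3, X at OOX/O../X.X | (1,1)=+1→OOX/OX./X.X*; (1,2)=+1→OOX/O.X/X.X; (2,1)=+1→OOX/O../XXX
ply 4: OOX/OX./X.X is terminal -1 (O); from OO./.../X.X depth 7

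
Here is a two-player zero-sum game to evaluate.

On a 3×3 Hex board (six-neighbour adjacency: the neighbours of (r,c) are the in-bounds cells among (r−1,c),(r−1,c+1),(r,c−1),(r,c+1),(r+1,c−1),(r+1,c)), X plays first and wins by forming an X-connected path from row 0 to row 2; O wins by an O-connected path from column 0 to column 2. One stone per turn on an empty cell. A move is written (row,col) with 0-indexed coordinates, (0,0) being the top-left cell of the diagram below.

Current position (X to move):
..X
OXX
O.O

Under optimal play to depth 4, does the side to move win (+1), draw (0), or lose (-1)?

value(..X/OXX/O.O, X) = +1

ply 1, X at ..X/OXX/O.O | (0,0)=-1→X.X/OXX/O.O; (0,1)=-1→.XX/OXX/O.O; (2,1)=+1→..X/OXX/OXO*
ply 2: ..X/OXX/OXO is terminal -1 (O); from ..X/OXX/O.O depth 4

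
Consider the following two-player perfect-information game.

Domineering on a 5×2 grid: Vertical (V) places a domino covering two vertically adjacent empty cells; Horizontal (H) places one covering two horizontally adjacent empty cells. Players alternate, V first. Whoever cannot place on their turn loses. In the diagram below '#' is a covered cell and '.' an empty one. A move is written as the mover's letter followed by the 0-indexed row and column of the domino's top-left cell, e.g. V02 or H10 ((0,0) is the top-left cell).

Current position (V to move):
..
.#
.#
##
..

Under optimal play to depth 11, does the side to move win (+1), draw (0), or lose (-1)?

value(../.#/.#/##/.., V) = -1

ply 1, V at ../.#/.#/##/.. | V00=-1→#./##/.#/##/..*; V10=-1→../##/##/##/..
ply 2, H at #./##/.#/##/.. | H40=+1→#./##/.#/##/##*
ply 3: #./##/.#/##/## is terminal -1 (V); from ../.#/.#/##/.. depth 11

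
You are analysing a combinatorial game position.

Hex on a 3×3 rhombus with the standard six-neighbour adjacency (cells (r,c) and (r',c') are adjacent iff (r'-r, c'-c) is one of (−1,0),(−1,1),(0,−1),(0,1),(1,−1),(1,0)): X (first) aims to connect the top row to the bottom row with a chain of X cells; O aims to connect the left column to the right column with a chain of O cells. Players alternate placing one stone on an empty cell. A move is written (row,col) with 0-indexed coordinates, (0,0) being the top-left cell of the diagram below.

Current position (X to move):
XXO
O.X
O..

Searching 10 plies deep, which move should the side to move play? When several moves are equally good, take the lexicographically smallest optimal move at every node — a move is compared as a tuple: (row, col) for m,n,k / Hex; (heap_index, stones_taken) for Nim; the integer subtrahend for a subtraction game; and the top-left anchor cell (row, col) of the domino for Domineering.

[XXO/O.X/O..] X move#1: (1,1):+1/XXO/OXX/O..*, (2,1):-1/XXO/O.X/OX., (2,2):-1/XXO/O.X/O.X
[XXO/OXX/O..] O move#2: (2,1):-1/XXO/OXX/OO.*, (2,2):-1/XXO/OXX/O.O
[XXO/OXX/OO.] X move#3: (2,2):+1/XXO/OXX/OOX*
[XXO/OXX/OOX] end (terminal -1, O#4); searched XXO/O.X/O.. to 10

X's best at [XXO/O.X/O..]: (1,1)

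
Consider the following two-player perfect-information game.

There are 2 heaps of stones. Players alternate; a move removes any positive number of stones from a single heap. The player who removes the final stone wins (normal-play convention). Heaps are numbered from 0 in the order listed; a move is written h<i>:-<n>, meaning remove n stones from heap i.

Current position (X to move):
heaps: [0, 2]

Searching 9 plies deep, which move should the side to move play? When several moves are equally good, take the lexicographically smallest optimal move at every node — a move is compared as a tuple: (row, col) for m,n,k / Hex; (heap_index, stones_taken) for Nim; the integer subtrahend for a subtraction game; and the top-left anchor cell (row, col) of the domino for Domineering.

[(0,2)] X move#1: h1:-1:-1/(0,1), h1:-2:+1/(0,0)*
[(0,0)] end (terminal -1, O#2); searched (0,2) to 9

X's best at [(0,2)]: h1:-2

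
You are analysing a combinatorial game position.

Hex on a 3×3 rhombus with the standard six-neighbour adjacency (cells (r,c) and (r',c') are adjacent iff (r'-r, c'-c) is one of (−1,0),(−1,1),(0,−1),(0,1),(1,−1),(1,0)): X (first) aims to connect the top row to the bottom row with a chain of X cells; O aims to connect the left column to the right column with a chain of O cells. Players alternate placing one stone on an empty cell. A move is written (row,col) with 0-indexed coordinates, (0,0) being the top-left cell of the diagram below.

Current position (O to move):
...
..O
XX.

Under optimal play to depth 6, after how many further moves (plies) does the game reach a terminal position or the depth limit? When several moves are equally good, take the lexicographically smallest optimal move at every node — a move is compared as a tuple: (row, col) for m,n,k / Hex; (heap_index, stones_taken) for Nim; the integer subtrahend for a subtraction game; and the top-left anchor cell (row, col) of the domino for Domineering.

[.../..O/XX.] O move#1: (0,0):-1/O../..O/XX., (0,1):+1/.O./..O/XX.*, (0,2):-1/..O/..O/XX., (1,0):-1/.../O.O/XX., (1,1):-1/.../.OO/XX., (2,2):-1/.../..O/XXO
[.O./..O/XX.] X move#2: (0,0):-1/XO./..O/XX.*, (0,2):-1/.OX/..O/XX., (1,0):-1/.O./X.O/XX., (1,1):-1/.O./.XO/XX., (2,2):-1/.O./..O/XXX
[XO./..O/XX.] O move#3: (0,2):-1/XOO/..O/XX., (1,0):+1/XO./O.O/XX.*, (1,1):-1/XO./.OO/XX., (2,2):-1/XO./..O/XXO
[XO./O.O/XX.] X move#4: (0,2):-1/XOX/O.O/XX.*, (1,1):-1/XO./OXO/XX., (2,2):-1/XO./O.O/XXX
[XOX/O.O/XX.] O move#5: (1,1):+1/XOX/OOO/XX.*, (2,2):-1/XOX/O.O/XXO
[XOX/OOO/XX.] end (terminal -1, X#6); searched .../..O/XX. to 6

PV length from [.../..O/XX.]: 5 plies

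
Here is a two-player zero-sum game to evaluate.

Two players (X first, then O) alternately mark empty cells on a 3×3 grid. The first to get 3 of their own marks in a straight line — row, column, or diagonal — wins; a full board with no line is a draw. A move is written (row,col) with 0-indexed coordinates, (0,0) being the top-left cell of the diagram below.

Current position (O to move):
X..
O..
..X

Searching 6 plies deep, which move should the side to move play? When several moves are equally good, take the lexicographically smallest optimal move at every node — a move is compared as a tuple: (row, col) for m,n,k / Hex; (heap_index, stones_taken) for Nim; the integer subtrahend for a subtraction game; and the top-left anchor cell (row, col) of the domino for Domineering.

O's best at [X../O../..X]: (1,1)

ply 1, O at X../O../..X | (0,1)=-1→XO./O../..X; (0,2)=-1→X.O/O../..X; (1,1)=+0→X../OO./..X*; (1,2)=-1→X../O.O/..X; (2,0)=-1→X../O../O.X; (2,1)=-1→X../O../.OX
ply 2, X at X../OO./..X | (0,1)=-1→XX./OO./..X; (0,2)=-1→X.X/OO./..X; (1,2)=+0→X../OOX/..X*; (2,0)=-1→X../OO./X.X; (2,1)=-1→X../OO./.XX
ply 3, O at X../OOX/..X | (0,1)=-1→XO./OOX/..X; (0,2)=+0→X.O/OOX/..X*; (2,0)=-1→X../OOX/O.X; (2,1)=-1→X../OOX/.OX
ply 4, X at X.O/OOX/..X | (0,1)=-1→XXO/OOX/..X; (2,0)=+0→X.O/OOX/X.X*; (2,1)=-1→X.O/OOX/.XX
ply 5, O at X.O/OOX/X.X | (0,1)=-1→XOO/OOX/X.X; (2,1)=+0→X.O/OOX/XOX*
ply 6, X at X.O/OOX/XOX | (0,1)=+0→XXO/OOX/XOX*
ply 7: XXO/OOX/XOX is terminal +0 (O); from X../O../..X depth 6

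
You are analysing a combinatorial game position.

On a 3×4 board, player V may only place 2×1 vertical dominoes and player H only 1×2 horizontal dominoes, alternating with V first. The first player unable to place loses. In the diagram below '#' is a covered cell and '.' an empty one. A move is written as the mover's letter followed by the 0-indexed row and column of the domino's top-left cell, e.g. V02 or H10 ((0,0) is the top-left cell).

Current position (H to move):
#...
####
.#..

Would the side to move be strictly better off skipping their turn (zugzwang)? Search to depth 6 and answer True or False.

ply 1, H at #.../####/.#.. | H01=+1→###./####/.#..*; H02=+1→#.##/####/.#..; H22=+1→#.../####/.###
ply 2: ###./####/.#.. is terminal -1 (V); from #.../####/.#.. depth 6
suppose H passes — search the same position with V to move:
pass> ply 1: #.../####/.#.. is terminal -1 (V); from #.../####/.#.. depth 6
for H: play +1, pass +1

zugzwang(#.../####/.#.., H) = False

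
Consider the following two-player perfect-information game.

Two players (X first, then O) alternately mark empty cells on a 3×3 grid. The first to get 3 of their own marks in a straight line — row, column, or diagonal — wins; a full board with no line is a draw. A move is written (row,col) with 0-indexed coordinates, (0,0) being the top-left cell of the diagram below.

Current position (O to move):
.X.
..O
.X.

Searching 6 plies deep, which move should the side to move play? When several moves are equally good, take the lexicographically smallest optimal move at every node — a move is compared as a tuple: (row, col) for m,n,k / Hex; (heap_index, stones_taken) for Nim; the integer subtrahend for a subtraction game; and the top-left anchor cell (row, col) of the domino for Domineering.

O's best at [.X./..O/.X.]: (1,1)

[.X./..O/.X.] O move#1: (0,0):-1/OX./..O/.X., (0,2):-1/.XO/..O/.X., (1,0):-1/.X./O.O/.X., (1,1):+1/.X./.OO/.X.*, (2,0):-1/.X./..O/OX., (2,2):-1/.X./..O/.XO
[.X./.OO/.X.] X move#2: (0,0):-1/XX./.OO/.X.*, (0,2):-1/.XX/.OO/.X., (1,0):-1/.X./XOO/.X., (2,0):-1/.X./.OO/XX., (2,2):-1/.X./.OO/.XX
[XX./.OO/.X.] O move#3: (0,2):+1/XXO/.OO/.X.*, (1,0):+1/XX./OOO/.X., (2,0):-1/XX./.OO/OX., (2,2):-1/XX./.OO/.XO
[XXO/.OO/.X.] X move#4: (1,0):-1/XXO/XOO/.X.*, (2,0):-1/XXO/.OO/XX., (2,2):-1/XXO/.OO/.XX
[XXO/XOO/.X.] O move#5: (2,0):+1/XXO/XOO/OX.*, (2,2):+1/XXO/XOO/.XO
[XXO/XOO/OX.] end (terminal -1, X#6); searched .X./..O/.X. to 6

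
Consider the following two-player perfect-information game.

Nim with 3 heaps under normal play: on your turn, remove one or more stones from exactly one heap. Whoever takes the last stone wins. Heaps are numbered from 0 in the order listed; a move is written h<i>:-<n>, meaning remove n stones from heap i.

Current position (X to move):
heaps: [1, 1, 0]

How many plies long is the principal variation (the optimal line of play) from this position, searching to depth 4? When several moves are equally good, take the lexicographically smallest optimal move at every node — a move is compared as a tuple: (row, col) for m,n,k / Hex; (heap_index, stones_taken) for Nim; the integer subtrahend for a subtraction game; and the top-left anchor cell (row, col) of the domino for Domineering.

PV length from [(1,1,0)]: 2 plies

p1 X@[(1,1,0)]: h0:-1[(0,1,0)]-1* h1:-1[(1,0,0)]-1
p2 O@[(0,1,0)]: h1:-1[(0,0,0)]+1*
p3 X@[(0,0,0)] terminal -1; root [(1,1,0)] d4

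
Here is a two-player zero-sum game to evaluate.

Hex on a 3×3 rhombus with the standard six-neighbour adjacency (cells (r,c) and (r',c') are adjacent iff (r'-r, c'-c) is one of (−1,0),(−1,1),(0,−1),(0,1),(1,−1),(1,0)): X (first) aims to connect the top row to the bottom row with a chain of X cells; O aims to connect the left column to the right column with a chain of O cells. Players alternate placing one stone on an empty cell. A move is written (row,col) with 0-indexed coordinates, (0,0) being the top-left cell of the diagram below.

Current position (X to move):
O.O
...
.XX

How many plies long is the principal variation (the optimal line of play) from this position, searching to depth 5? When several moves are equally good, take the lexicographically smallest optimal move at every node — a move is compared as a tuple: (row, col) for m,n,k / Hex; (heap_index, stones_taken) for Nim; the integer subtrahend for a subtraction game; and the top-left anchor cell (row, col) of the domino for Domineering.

PV length from [O.O/.../.XX]: 4 plies

p1 X@[O.O/.../.XX]: (0,1)[OXO/.../.XX]-1* (1,0)[O.O/X../.XX]-1 (1,1)[O.O/.X./.XX]-1 (1,2)[O.O/..X/.XX]-1 (2,0)[O.O/.../XXX]-1
p2 O@[OXO/.../.XX]: (1,0)[OXO/O../.XX]-1 (1,1)[OXO/.O./.XX]+1* (1,2)[OXO/..O/.XX]-1 (2,0)[OXO/.../OXX]-1
p3 X@[OXO/.O./.XX]: (1,0)[OXO/XO./.XX]-1* (1,2)[OXO/.OX/.XX]-1 (2,0)[OXO/.O./XXX]-1
p4 O@[OXO/XO./.XX]: (1,2)[OXO/XOO/.XX]-1 (2,0)[OXO/XO./OXX]+1*
p5 X@[OXO/XO./OXX] terminal -1; root [O.O/.../.XX] d5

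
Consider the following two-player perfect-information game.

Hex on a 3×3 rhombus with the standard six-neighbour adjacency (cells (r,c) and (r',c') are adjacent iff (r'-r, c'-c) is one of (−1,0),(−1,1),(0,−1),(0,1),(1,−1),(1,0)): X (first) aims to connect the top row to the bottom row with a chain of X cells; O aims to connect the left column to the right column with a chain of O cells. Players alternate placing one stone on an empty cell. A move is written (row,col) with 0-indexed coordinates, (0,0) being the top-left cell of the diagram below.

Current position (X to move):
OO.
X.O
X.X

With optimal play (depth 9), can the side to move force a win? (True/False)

ply 1, X at OO./X.O/X.X | (0,2)=-1→OOX/X.O/X.X*; (1,1)=-1→OO./XXO/X.X; (2,1)=-1→OO./X.O/XXX
ply 2, O at OOX/X.O/X.X | (1,1)=+1→OOX/XOO/X.X*; (2,1)=-1→OOX/X.O/XOX
ply 3: OOX/XOO/X.X is terminal -1 (X); from OO./X.O/X.X depth 9

X winning at [OO./X.O/X.X]: False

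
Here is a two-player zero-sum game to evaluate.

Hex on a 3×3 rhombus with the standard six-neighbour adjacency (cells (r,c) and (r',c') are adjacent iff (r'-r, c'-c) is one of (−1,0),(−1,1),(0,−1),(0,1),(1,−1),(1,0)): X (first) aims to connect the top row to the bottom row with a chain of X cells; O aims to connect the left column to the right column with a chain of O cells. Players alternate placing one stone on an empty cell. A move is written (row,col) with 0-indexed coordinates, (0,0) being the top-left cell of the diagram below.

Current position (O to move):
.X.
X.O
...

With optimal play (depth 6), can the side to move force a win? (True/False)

ply 1, O at .X./X.O/... | (0,0)=-1→OX./X.O/...; (0,2)=-1→.XO/X.O/...; (1,1)=-1→.X./XOO/...; (2,0)=+1→.X./X.O/O..*; (2,1)=-1→.X./X.O/.O.; (2,2)=-1→.X./X.O/..O
ply 2, X at .X./X.O/O.. | (0,0)=-1→XX./X.O/O..*; (0,2)=-1→.XX/X.O/O..; (1,1)=-1→.X./XXO/O..; (2,1)=-1→.X./X.O/OX.; (2,2)=-1→.X./X.O/O.X
ply 3, O at XX./X.O/O.. | (0,2)=+1→XXO/X.O/O..*; (1,1)=+1→XX./XOO/O..; (2,1)=+1→XX./X.O/OO.; (2,2)=+1→XX./X.O/O.O
ply 4, X at XXO/X.O/O.. | (1,1)=-1→XXO/XXO/O..*; (2,1)=-1→XXO/X.O/OX.; (2,2)=-1→XXO/X.O/O.X
ply 5, O at XXO/XXO/O.. | (2,1)=+1→XXO/XXO/OO.*; (2,2)=-1→XXO/XXO/O.O
ply 6: XXO/XXO/OO. is terminal -1 (X); from .X./X.O/... depth 6

O winning at [.X./X.O/...]: True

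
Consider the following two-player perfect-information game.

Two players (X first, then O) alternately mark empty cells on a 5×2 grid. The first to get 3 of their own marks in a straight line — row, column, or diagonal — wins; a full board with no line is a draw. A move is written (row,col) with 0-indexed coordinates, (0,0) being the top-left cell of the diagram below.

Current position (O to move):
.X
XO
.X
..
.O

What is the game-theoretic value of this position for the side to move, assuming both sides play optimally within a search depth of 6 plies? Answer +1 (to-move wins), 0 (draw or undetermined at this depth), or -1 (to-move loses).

ply 1, O at .X/XO/.X/../.O | (0,0)=+0→OX/XO/.X/../.O*; (2,0)=+0→.X/XO/OX/../.O; (3,0)=+0→.X/XO/.X/O./.O; (3,1)=-1→.X/XO/.X/.O/.O; (4,0)=-1→.X/XO/.X/../OO
ply 2, X at OX/XO/.X/../.O | (2,0)=+0→OX/XO/XX/../.O*; (3,0)=+0→OX/XO/.X/X./.O; (3,1)=+0→OX/XO/.X/.X/.O; (4,0)=+0→OX/XO/.X/../XO
ply 3, O at OX/XO/XX/../.O | (3,0)=+0→OX/XO/XX/O./.O*; (3,1)=-1→OX/XO/XX/.O/.O; (4,0)=-1→OX/XO/XX/../OO
ply 4, X at OX/XO/XX/O./.O | (3,1)=+0→OX/XO/XX/OX/.O*; (4,0)=+0→OX/XO/XX/O./XO
ply 5, O at OX/XO/XX/OX/.O | (4,0)=+0→OX/XO/XX/OX/OO*
ply 6: OX/XO/XX/OX/OO is terminal +0 (X); from .X/XO/.X/../.O depth 6

value(.X/XO/.X/../.O, O) = 0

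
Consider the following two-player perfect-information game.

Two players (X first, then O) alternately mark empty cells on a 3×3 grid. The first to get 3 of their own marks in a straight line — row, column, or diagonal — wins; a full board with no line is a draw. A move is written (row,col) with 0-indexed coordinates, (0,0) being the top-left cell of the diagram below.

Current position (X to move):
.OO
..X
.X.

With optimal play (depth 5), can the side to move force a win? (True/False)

ply 1, X at .OO/..X/.X. | (0,0)=+1→XOO/..X/.X.*; (1,0)=-1→.OO/X.X/.X.; (1,1)=-1→.OO/.XX/.X.; (2,0)=-1→.OO/..X/XX.; (2,2)=-1→.OO/..X/.XX
ply 2, O at XOO/..X/.X. | (1,0)=-1→XOO/O.X/.X.*; (1,1)=-1→XOO/.OX/.X.; (2,0)=-1→XOO/..X/OX.; (2,2)=-1→XOO/..X/.XO
ply 3, X at XOO/O.X/.X. | (1,1)=+0→XOO/OXX/.X.; (2,0)=+0→XOO/O.X/XX.; (2,2)=+1→XOO/O.X/.XX*
ply 4, O at XOO/O.X/.XX | (1,1)=-1→XOO/OOX/.XX*; (2,0)=-1→XOO/O.X/OXX
ply 5, X at XOO/OOX/.XX | (2,0)=+1→XOO/OOX/XXX*
ply 6: XOO/OOX/XXX is terminal -1 (O); from .OO/..X/.X. depth 5

X winning at [.OO/..X/.X.]: True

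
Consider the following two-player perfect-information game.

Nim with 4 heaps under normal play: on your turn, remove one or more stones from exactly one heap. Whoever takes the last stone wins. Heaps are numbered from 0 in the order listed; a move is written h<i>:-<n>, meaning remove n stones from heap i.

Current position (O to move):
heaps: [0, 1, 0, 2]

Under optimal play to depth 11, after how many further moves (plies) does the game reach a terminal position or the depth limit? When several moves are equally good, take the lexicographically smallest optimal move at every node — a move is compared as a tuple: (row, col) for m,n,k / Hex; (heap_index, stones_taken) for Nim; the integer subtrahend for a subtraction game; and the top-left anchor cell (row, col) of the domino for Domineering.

[(0,1,0,2)] O move#1: h1:-1:-1/(0,0,0,2), h3:-1:+1/(0,1,0,1)*, h3:-2:-1/(0,1,0,0)
[(0,1,0,1)] X move#2: h1:-1:-1/(0,0,0,1)*, h3:-1:-1/(0,1,0,0)
[(0,0,0,1)] O move#3: h3:-1:+1/(0,0,0,0)*
[(0,0,0,0)] end (terminal -1, X#4); searched (0,1,0,2) to 11

PV length from [(0,1,0,2)]: 3 plies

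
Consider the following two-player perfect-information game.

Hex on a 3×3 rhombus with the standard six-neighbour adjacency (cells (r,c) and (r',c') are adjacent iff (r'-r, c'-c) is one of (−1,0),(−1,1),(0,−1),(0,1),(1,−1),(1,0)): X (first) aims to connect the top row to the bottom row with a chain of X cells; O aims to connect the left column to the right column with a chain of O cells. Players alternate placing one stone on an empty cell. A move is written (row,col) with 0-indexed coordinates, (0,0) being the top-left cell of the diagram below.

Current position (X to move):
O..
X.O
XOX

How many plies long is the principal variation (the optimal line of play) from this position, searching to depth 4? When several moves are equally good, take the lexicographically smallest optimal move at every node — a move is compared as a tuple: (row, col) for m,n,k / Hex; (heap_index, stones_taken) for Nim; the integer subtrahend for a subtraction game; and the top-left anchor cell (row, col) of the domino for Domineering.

PV length from [O../X.O/XOX]: 1 ply

ply 1, X at O../X.O/XOX | (0,1)=+1→OX./X.O/XOX*; (0,2)=+1→O.X/X.O/XOX; (1,1)=+1→O../XXO/XOX
ply 2: OX./X.O/XOX is terminal -1 (O); from O../X.O/XOX depth 4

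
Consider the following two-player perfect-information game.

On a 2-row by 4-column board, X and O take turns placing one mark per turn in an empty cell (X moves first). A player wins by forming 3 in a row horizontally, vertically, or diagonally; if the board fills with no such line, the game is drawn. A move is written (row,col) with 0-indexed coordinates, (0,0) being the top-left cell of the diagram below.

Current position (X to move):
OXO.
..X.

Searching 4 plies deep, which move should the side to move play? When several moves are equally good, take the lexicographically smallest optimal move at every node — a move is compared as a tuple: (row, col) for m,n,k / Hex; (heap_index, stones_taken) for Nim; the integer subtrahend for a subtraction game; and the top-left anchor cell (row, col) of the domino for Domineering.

ply 1, X at OXO./..X. | (0,3)=+0→OXOX/..X.; (1,0)=+0→OXO./X.X.; (1,1)=+1→OXO./.XX.*; (1,3)=+0→OXO./..XX
ply 2, O at OXO./.XX. | (0,3)=-1→OXOO/.XX.*; (1,0)=-1→OXO./OXX.; (1,3)=-1→OXO./.XXO
ply 3, X at OXOO/.XX. | (1,0)=+1→OXOO/XXX.*; (1,3)=+1→OXOO/.XXX
ply 4: OXOO/XXX. is terminal -1 (O); from OXO./..X. depth 4

X's best at [OXO./..X.]: (1,1)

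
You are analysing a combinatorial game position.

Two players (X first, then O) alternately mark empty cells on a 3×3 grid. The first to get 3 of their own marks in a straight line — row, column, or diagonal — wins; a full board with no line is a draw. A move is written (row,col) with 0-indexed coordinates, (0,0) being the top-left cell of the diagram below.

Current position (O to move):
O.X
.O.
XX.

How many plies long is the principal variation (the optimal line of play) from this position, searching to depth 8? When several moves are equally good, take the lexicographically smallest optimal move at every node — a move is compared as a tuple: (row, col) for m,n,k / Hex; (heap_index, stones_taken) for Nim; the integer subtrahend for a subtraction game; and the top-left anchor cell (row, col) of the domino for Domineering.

PV length from [O.X/.O./XX.]: 1 ply

p1 O@[O.X/.O./XX.]: (0,1)[OOX/.O./XX.]-1 (1,0)[O.X/OO./XX.]-1 (1,2)[O.X/.OO/XX.]-1 (2,2)[O.X/.O./XXO]+1*
p2 X@[O.X/.O./XXO] terminal -1; root [O.X/.O./XX.] d8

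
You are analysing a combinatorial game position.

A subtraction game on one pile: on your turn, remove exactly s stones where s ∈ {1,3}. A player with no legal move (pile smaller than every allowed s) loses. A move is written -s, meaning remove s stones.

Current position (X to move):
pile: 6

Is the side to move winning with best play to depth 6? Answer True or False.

X winning at [6]: False

p1 X@[6]: -1[5]-1* -3[3]-1
p2 O@[5]: -1[4]+1* -3[2]+1
p3 X@[4]: -1[3]-1* -3[1]-1
p4 O@[3]: -1[2]+1* -3[0]+1
p5 X@[2]: -1[1]-1*
p6 O@[1]: -1[0]+1*
p7 X@[0] terminal -1; root [6] d6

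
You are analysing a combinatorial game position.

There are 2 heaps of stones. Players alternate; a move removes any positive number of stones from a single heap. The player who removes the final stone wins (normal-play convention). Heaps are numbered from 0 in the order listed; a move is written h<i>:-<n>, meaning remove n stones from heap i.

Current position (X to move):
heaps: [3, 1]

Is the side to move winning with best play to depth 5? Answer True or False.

X winning at [(3,1)]: True

ply 1, X at (3,1) | h0:-1=-1→(2,1); h0:-2=+1→(1,1)*; h0:-3=-1→(0,1); h1:-1=-1→(3,0)
ply 2, O at (1,1) | h0:-1=-1→(0,1)*; h1:-1=-1→(1,0)
ply 3, X at (0,1) | h1:-1=+1→(0,0)*
ply 4: (0,0) is terminal -1 (O); from (3,1) depth 5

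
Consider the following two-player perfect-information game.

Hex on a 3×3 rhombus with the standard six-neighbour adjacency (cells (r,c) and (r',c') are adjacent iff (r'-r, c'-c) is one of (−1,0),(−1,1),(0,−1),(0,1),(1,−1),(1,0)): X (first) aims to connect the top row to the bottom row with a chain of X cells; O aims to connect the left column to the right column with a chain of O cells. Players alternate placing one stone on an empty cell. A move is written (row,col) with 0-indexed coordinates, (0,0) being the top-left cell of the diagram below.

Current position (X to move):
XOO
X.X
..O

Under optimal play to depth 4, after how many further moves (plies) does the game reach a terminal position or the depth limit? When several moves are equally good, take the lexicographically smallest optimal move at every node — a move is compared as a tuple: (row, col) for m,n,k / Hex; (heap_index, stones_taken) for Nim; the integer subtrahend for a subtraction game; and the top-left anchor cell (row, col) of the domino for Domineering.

PV length from [XOO/X.X/..O]: 3 plies

[XOO/X.X/..O] X move#1: (1,1):+1/XOO/XXX/..O*, (2,0):+1/XOO/X.X/X.O, (2,1):+1/XOO/X.X/.XO
[XOO/XXX/..O] O move#2: (2,0):-1/XOO/XXX/O.O*, (2,1):-1/XOO/XXX/.OO
[XOO/XXX/O.O] X move#3: (2,1):+1/XOO/XXX/OXO*
[XOO/XXX/OXO] end (terminal -1, O#4); searched XOO/X.X/..O to 4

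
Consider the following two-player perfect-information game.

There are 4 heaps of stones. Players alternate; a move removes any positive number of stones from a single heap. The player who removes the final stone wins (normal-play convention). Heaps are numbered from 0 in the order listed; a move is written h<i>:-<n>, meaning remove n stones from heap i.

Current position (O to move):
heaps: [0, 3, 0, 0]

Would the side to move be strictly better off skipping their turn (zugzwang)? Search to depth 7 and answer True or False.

zugzwang((0,3,0,0), O) = False

p1 O@[(0,3,0,0)]: h1:-1[(0,2,0,0)]-1 h1:-2[(0,1,0,0)]-1 h1:-3[(0,0,0,0)]+1*
p2 X@[(0,0,0,0)] terminal -1; root [(0,3,0,0)] d7
pass branch (X moves first from the same position):
  | p1 X@[(0,3,0,0)]: h1:-1[(0,2,0,0)]-1 h1:-2[(0,1,0,0)]-1 h1:-3[(0,0,0,0)]+1*
  | p2 O@[(0,0,0,0)] terminal -1; root [(0,3,0,0)] d7
O moving scores +1; O passing scores -1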